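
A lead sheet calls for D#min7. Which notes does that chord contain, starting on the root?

Root D♯, quality minor seventh:
D♯ — root
F♯ — minor 3rd
A♯ — perfect 5th
C♯ — minor 7th

D♯ F♯ A♯ C♯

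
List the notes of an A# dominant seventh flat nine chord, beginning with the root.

Root A#, quality dominant seventh flat nine:
A# — root
C## — major 3rd
E# — perfect 5th
G# — minor 7th
B — minor 9th

A#, C##, E#, G#, B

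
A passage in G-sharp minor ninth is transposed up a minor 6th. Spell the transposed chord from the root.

E, G, B, D, F#

A minor 6th up from G# is E, so the new chord is E minor ninth.
Root: E
Minor 3rd (3rd): G
Perfect 5th (5th): B
Minor 7th (7th): D
Major 9th (9th): F#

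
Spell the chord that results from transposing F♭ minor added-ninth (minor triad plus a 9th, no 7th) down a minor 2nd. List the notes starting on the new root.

E-flat  G-flat  B-flat  F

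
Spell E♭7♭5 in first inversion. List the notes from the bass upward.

G, B𝄫, D♭, E♭

In root position, E♭7♭5 is E♭–G–B𝄫–D♭.
First inversion puts the third (G) in the bass.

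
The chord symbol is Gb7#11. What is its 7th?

Root of Gb7#11 = Gb. The 7th is a minor 7th: Gb up a minor 7th → Fb.

Fb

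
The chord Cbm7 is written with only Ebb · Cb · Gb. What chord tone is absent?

The full Cbm7 chord is Cb, Ebb, Gb, Bbb.
Comparing with the voicing, the minor 7th (7th) — Bbb — is absent.

Bbb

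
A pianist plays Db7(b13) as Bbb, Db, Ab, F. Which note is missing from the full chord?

Cb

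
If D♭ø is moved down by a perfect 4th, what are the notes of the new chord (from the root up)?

A perfect 4th down from Db is Ab, so the new chord is Ab half-diminished seventh.
Ab — root
Cb — minor 3rd
Ebb — diminished 5th
Gb — minor 7th

Ab, Cb, Ebb, Gb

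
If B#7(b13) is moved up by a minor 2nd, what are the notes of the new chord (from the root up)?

C#, E#, G#, B, A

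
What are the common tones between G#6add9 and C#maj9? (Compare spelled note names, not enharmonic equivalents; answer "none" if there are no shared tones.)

G# B# D# E#

G#6add9: G# B# D# E# A#
C#maj9: C# E# G# B# D#
Common to both → G#, B#, D#, E#.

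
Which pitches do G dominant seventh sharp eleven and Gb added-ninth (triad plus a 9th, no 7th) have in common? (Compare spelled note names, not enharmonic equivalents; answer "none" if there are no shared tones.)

G dominant seventh sharp eleven: G B D F C-sharp
Gb added-ninth: G-flat B-flat D-flat A-flat
Common to both → none.

none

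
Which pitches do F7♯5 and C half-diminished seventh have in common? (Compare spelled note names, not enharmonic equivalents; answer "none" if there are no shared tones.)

F7♯5: F A C# Eb
C half-diminished seventh: C Eb Gb Bb
Common to both → Eb.

Eb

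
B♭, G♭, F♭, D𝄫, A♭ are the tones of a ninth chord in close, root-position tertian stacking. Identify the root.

G♭

Arranged so that each adjacent pair is a third by letter name: G♭ – B♭ – D𝄫 – F♭ – A♭.
The bottom of that stack, G♭, is the root (this is G♭ dominant ninth flat five).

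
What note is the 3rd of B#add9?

Root of B#add9 = B#. The 3rd is a major 3rd: B# up a major 3rd → D##.

D##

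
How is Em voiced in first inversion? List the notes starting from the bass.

G – B – E

Em = E–G–B; first inversion → third (G) lowest.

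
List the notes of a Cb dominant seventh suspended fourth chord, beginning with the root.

Cb dominant seventh suspended fourth is a dominant seventh suspended fourth built on C-flat.
Root: C-flat
Perfect 4th (4th): F-flat
Perfect 5th (5th): G-flat
Minor 7th (7th): B-double-flat

C-flat – F-flat – G-flat – B-double-flat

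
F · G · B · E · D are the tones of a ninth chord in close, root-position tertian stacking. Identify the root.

Stacking in thirds gives E – G – B – D – F, so E is the root — E minor seventh flat nine.

E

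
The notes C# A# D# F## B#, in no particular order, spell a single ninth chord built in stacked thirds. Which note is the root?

B#

Stacking in thirds gives B# – D# – F## – A# – C#, so B# is the root — B# minor seventh flat nine.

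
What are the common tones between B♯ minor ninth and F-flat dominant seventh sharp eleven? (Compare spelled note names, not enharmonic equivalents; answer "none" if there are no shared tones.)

none

B♯ minor ninth: B# D# F## A# C##
F-flat dominant seventh sharp eleven: Fb Ab Cb Ebb Bb
Common to both → none.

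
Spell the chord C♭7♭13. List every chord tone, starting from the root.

Root C♭, quality dominant seventh flat thirteen:
Root: C♭
Major 3rd (3rd): E♭
Perfect 5th (5th): G♭
Minor 7th (7th): B𝄫
Minor 13th (13th): A𝄫

C♭, E♭, G♭, B𝄫, A𝄫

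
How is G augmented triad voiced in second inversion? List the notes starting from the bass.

In root position, G augmented triad is G–B–D♯.
Second inversion puts the fifth (D♯) in the bass.

D♯, G, B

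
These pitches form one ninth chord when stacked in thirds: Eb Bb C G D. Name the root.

Stacking in thirds gives C – Eb – G – Bb – D, so C is the root — C minor ninth.

C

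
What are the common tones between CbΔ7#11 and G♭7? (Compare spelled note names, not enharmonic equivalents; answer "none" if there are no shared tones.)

Gb  Bb

CbΔ7#11 = Cb, Eb, Gb, Bb, F.
G♭7 = Gb, Bb, Db, Fb.
Shared: Gb, Bb.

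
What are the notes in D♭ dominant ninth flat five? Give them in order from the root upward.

D♭ dominant ninth flat five: dominant ninth flat five on Db.
root → Db
3rd (major 3rd) → F
5th (diminished 5th) → Abb
7th (minor 7th) → Cb
9th (major 9th) → Eb

Db – F – Abb – Cb – Eb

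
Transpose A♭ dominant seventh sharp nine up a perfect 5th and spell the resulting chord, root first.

E-flat G B-flat D-flat F-sharp

A-flat up a perfect 5th → E-flat. New chord: E-flat dominant seventh sharp nine.
root → E-flat
3rd (major 3rd) → G
5th (perfect 5th) → B-flat
7th (minor 7th) → D-flat
9th (augmented 9th) → F-sharp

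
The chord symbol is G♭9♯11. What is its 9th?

Root of G♭9♯11 = Gb. The 9th is a major 9th: Gb up a major 9th → Ab.

Ab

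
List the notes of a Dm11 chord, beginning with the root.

D F A C E G

Root D, quality minor eleventh:
- root: D
- minor 3rd: F
- perfect 5th: A
- minor 7th: C
- major 9th: E
- perfect 11th: G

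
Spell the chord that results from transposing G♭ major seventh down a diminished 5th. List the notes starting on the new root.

A diminished 5th down from Gb is C, so the new chord is C major seventh.
root → C
3rd (major 3rd) → E
5th (perfect 5th) → G
7th (major 7th) → B

C  E  G  B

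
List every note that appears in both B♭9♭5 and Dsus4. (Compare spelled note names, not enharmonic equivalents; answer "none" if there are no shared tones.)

D

B♭9♭5: Bb D Fb Ab C
Dsus4: D G A
Common to both → D.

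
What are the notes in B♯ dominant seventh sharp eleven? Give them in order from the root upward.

Root B♯, quality dominant seventh sharp eleven:
B♯ — root
D𝄪 — major 3rd
F𝄪 — perfect 5th
A♯ — minor 7th
E𝄪 — augmented 11th

B♯ – D𝄪 – F𝄪 – A♯ – E𝄪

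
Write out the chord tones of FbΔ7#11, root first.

Fb Ab Cb Eb Bb

Root Fb, quality major seventh sharp eleven:
- root: Fb
- major 3rd: Ab
- perfect 5th: Cb
- major 7th: Eb
- augmented 11th: Bb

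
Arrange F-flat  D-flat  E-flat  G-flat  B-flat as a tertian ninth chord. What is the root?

Stacking in thirds gives E-flat – G-flat – B-flat – D-flat – F-flat, so E-flat is the root — E-flat minor seventh flat nine.

E-flat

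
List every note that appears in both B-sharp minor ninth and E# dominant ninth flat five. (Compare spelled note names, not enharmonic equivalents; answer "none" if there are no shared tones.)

D-sharp, F-double-sharp

B-sharp minor ninth = B-sharp, D-sharp, F-double-sharp, A-sharp, C-double-sharp.
E# dominant ninth flat five = E-sharp, G-double-sharp, B, D-sharp, F-double-sharp.
Shared: D-sharp, F-double-sharp.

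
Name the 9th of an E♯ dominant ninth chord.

Root of E♯ dominant ninth = E#. The 9th is a major 9th: E# up a major 9th → F##.

F##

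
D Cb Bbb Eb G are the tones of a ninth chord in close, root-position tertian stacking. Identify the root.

Cb

Arranged so that each adjacent pair is a third by letter name: Cb – Eb – G – Bbb – D.
The bottom of that stack, Cb, is the root (this is Cb dominant seventh sharp nine sharp five).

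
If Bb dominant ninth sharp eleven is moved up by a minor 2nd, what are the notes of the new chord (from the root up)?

Cb  Eb  Gb  Bbb  Db  F

A minor 2nd up from Bb is Cb, so the new chord is Cb dominant ninth sharp eleven.
Root: Cb
Major 3rd (3rd): Eb
Perfect 5th (5th): Gb
Minor 7th (7th): Bbb
Major 9th (9th): Db
Augmented 11th (11th): F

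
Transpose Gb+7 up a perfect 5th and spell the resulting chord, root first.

Db  F  A  Cb

Gb up a perfect 5th → Db. New chord: Db augmented seventh.
Root: Db
Major 3rd (3rd): F
Augmented 5th (5th): A
Minor 7th (7th): Cb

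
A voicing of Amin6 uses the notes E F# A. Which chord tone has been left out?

The full Amin6 chord is A, C, E, F#.
Comparing with the voicing, the minor 3rd (3rd) — C — is absent.

C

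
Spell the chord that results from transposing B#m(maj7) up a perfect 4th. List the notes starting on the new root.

E#, G#, B#, D##

Transposed root: B# → E# (perfect 4th up). So we spell E# minor-major seventh:
Root: E#
Minor 3rd (3rd): G#
Perfect 5th (5th): B#
Major 7th (7th): D##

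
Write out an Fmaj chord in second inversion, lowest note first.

C – F – A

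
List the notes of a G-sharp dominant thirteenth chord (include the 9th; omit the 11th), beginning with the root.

G#  B#  D#  F#  A#  E#

Root G#, quality dominant thirteenth:
Root: G#
Major 3rd (3rd): B#
Perfect 5th (5th): D#
Minor 7th (7th): F#
Major 9th (9th): A#
Major 13th (13th): E#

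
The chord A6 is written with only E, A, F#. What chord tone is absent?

C#

A6 = A, C#, E, F#. The voicing lacks the 3rd (major 3rd), C#.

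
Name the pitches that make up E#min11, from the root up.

E# – G# – B# – D# – F## – A#

Root E#, quality minor eleventh:
Root: E#
Minor 3rd (3rd): G#
Perfect 5th (5th): B#
Minor 7th (7th): D#
Major 9th (9th): F##
Perfect 11th (11th): A#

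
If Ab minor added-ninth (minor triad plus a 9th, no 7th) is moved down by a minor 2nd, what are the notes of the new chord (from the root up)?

G, Bb, D, A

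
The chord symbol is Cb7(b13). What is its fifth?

Gb

Root of Cb7(b13) = Cb. The 5th is a perfect 5th: Cb up a perfect 5th → Gb.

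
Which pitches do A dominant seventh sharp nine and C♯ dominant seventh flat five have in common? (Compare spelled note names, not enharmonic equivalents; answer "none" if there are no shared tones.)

A dominant seventh sharp nine: A C-sharp E G B-sharp
C♯ dominant seventh flat five: C-sharp E-sharp G B
Common to both → C-sharp, G.

C-sharp  G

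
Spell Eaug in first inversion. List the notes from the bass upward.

G♯ B♯ E

Eaug = E–G♯–B♯; first inversion → third (G♯) lowest.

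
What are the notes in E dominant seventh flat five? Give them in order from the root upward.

E, G-sharp, B-flat, D

E dominant seventh flat five: dominant seventh flat five on E.
root → E
3rd (major 3rd) → G-sharp
5th (diminished 5th) → B-flat
7th (minor 7th) → D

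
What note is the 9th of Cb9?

Db

Root of Cb9 = Cb. The 9th is a major 9th: Cb up a major 9th → Db.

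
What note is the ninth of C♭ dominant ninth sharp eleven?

Root of C♭ dominant ninth sharp eleven = C-flat. The 9th is a major 9th: C-flat up a major 9th → D-flat.

D-flat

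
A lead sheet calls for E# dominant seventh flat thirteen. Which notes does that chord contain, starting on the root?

E-sharp, G-double-sharp, B-sharp, D-sharp, C-sharp

E# dominant seventh flat thirteen: dominant seventh flat thirteen on E-sharp.
Root: E-sharp
Major 3rd (3rd): G-double-sharp
Perfect 5th (5th): B-sharp
Minor 7th (7th): D-sharp
Minor 13th (13th): C-sharp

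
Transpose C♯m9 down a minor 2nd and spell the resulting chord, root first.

C# down a minor 2nd → B#. New chord: B# minor ninth.
root → B#
3rd (minor 3rd) → D#
5th (perfect 5th) → F##
7th (minor 7th) → A#
9th (major 9th) → C##

B# D# F## A# C##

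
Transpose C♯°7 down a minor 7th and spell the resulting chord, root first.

D♯  F♯  A  C

A minor 7th down from C♯ is D♯, so the new chord is D♯ diminished seventh.
- root: D♯
- minor 3rd: F♯
- diminished 5th: A
- diminished 7th: C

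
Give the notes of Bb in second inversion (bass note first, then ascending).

In root position, Bb is Bb–D–F.
Second inversion puts the fifth (F) in the bass.

F, Bb, D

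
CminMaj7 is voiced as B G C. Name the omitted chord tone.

The full CminMaj7 chord is C, E♭, G, B.
Comparing with the voicing, the minor 3rd (3rd) — E♭ — is absent.

E♭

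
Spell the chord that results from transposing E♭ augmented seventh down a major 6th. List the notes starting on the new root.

Transposed root: Eb → Gb (major 6th down). So we spell Gb augmented seventh:
Root: Gb
Major 3rd (3rd): Bb
Augmented 5th (5th): D
Minor 7th (7th): Fb

Gb, Bb, D, Fb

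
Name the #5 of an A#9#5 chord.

A#9#5 is built on A#; its 5th is an augmented 5th above the root.
A fifth above A uses the letter E, and the augmented 5th above A# is E##.

E##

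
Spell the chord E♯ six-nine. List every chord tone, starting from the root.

E#  G##  B#  C##  F##

E♯ six-nine: six-nine on E#.
Root: E#
Major 3rd (3rd): G##
Perfect 5th (5th): B#
Major 6th (6th): C##
Major 9th (9th): F##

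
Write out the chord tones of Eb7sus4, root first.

E♭  A♭  B♭  D♭

Root E♭, quality dominant seventh suspended fourth:
E♭ — root
A♭ — perfect 4th
B♭ — perfect 5th
D♭ — minor 7th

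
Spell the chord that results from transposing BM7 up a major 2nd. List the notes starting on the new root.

A major 2nd up from B is C#, so the new chord is C# major seventh.
root → C#
3rd (major 3rd) → E#
5th (perfect 5th) → G#
7th (major 7th) → B#

C# – E# – G# – B#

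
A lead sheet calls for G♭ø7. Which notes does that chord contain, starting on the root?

Gb – Bbb – Dbb – Fb

G♭ø7 is a half-diminished seventh built on Gb.
Root: Gb
Minor 3rd (3rd): Bbb
Diminished 5th (5th): Dbb
Minor 7th (7th): Fb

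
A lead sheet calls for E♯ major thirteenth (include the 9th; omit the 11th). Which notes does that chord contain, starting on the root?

E-sharp, G-double-sharp, B-sharp, D-double-sharp, F-double-sharp, C-double-sharp

E♯ major thirteenth: major thirteenth on E-sharp.
E-sharp — root
G-double-sharp — major 3rd
B-sharp — perfect 5th
D-double-sharp — major 7th
F-double-sharp — major 9th
C-double-sharp — major 13th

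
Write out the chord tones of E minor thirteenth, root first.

E, G, B, D, F-sharp, A, C-sharp

E minor thirteenth: minor thirteenth on E.
Root: E
Minor 3rd (3rd): G
Perfect 5th (5th): B
Minor 7th (7th): D
Major 9th (9th): F-sharp
Perfect 11th (11th): A
Major 13th (13th): C-sharp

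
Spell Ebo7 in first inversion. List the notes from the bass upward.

In root position, Ebo7 is Eb–Gb–Bbb–Dbb.
First inversion puts the third (Gb) in the bass.

Gb, Bbb, Dbb, Eb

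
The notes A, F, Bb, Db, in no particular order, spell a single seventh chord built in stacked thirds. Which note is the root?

Bb

Arranged so that each adjacent pair is a third by letter name: Bb – Db – F – A.
The bottom of that stack, Bb, is the root (this is Bb minor-major seventh).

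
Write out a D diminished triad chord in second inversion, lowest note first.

D diminished triad = D–F–A♭; second inversion → fifth (A♭) lowest.

A♭, D, F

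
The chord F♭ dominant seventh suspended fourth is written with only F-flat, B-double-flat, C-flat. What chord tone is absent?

F♭ dominant seventh suspended fourth = F-flat, B-double-flat, C-flat, E-double-flat. The voicing lacks the 7th (minor 7th), E-double-flat.

E-double-flat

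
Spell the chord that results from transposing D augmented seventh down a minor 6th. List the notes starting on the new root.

F#, A#, C##, E

D down a minor 6th → F#. New chord: F# augmented seventh.
root → F#
3rd (major 3rd) → A#
5th (augmented 5th) → C##
7th (minor 7th) → E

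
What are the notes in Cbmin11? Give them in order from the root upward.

Cbmin11: minor eleventh on Cb.
- root: Cb
- minor 3rd: Ebb
- perfect 5th: Gb
- minor 7th: Bbb
- major 9th: Db
- perfect 11th: Fb

Cb – Ebb – Gb – Bbb – Db – Fb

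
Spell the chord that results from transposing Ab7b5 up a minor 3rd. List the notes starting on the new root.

A♭ up a minor 3rd → C♭. New chord: C♭ dominant seventh flat five.
C♭ — root
E♭ — major 3rd
G𝄫 — diminished 5th
B𝄫 — minor 7th

C♭ E♭ G𝄫 B𝄫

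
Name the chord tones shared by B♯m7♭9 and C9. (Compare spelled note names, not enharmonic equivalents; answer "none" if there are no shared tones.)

none

B♯m7♭9 = B#, D#, F##, A#, C#.
C9 = C, E, G, Bb, D.
Shared: none.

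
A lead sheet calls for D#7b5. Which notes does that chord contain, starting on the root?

Root D#, quality dominant seventh flat five:
- root: D#
- major 3rd: F##
- diminished 5th: A
- minor 7th: C#

D#, F##, A, C#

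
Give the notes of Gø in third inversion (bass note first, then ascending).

Gø = G–Bb–Db–F; third inversion → seventh (F) lowest.

F G Bb Db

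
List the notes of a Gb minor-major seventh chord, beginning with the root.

G-flat – B-double-flat – D-flat – F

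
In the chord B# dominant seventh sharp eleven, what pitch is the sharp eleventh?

B# dominant seventh sharp eleven is built on B#; its 11th is an augmented 11th above the root.
A fourth above B uses the letter E, and the augmented 11th above B# is E##.

E##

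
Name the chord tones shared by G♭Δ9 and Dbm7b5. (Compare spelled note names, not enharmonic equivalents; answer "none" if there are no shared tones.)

Db

G♭Δ9: Gb Bb Db F Ab
Dbm7b5: Db Fb Abb Cb
Common to both → Db.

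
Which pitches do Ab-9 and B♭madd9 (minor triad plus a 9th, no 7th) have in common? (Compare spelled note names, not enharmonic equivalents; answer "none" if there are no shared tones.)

B♭

Ab-9 = A♭, C♭, E♭, G♭, B♭.
B♭madd9 = B♭, D♭, F, C.
Shared: B♭.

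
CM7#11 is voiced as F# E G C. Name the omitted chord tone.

B

CM7#11 = C, E, G, B, F#. The voicing lacks the 7th (major 7th), B.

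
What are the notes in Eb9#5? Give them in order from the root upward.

Eb9#5 is a dominant ninth sharp five built on Eb.
- root: Eb
- major 3rd: G
- augmented 5th: B
- minor 7th: Db
- major 9th: F

Eb – G – B – Db – F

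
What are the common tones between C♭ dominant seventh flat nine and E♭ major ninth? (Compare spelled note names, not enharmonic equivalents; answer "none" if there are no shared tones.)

E-flat

C♭ dominant seventh flat nine = C-flat, E-flat, G-flat, B-double-flat, D-double-flat.
E♭ major ninth = E-flat, G, B-flat, D, F.
Shared: E-flat.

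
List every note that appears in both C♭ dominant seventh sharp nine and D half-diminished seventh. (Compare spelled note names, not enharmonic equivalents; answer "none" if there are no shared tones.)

D

C♭ dominant seventh sharp nine: C-flat E-flat G-flat B-double-flat D
D half-diminished seventh: D F A-flat C
Common to both → D.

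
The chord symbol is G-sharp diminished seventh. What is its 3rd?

B

Root of G-sharp diminished seventh = G-sharp. The 3rd is a minor 3rd: G-sharp up a minor 3rd → B.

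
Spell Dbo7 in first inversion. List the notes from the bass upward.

In root position, Dbo7 is Db–Fb–Abb–Cbb.
First inversion puts the third (Fb) in the bass.

Fb  Abb  Cbb  Db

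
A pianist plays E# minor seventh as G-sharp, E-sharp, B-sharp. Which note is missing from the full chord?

E# minor seventh = E-sharp, G-sharp, B-sharp, D-sharp. The voicing lacks the 7th (minor 7th), D-sharp.

D-sharp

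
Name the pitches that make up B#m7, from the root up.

Root B#, quality minor seventh:
- root: B#
- minor 3rd: D#
- perfect 5th: F##
- minor 7th: A#

B#, D#, F##, A#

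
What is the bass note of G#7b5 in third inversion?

F#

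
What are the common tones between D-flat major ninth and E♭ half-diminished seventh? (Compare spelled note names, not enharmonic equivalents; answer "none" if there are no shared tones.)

D♭, E♭

D-flat major ninth: D♭ F A♭ C E♭
E♭ half-diminished seventh: E♭ G♭ B𝄫 D♭
Common to both → D♭, E♭.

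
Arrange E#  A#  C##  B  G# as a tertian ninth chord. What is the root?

A#

Stacking in thirds gives A# – C## – E# – G# – B, so A# is the root — A# dominant seventh flat nine.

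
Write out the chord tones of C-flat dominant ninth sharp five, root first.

Cb, Eb, G, Bbb, Db

C-flat dominant ninth sharp five: dominant ninth sharp five on Cb.
Root: Cb
Major 3rd (3rd): Eb
Augmented 5th (5th): G
Minor 7th (7th): Bbb
Major 9th (9th): Db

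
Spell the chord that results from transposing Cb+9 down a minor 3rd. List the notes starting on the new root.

Cb down a minor 3rd → Ab. New chord: Ab dominant ninth sharp five.
Ab — root
C — major 3rd
E — augmented 5th
Gb — minor 7th
Bb — major 9th

Ab – C – E – Gb – Bb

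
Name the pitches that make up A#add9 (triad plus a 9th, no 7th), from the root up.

A♯ – C𝄪 – E♯ – B♯

Root A♯, quality added-ninth:
root → A♯
3rd (major 3rd) → C𝄪
5th (perfect 5th) → E♯
9th (major 9th) → B♯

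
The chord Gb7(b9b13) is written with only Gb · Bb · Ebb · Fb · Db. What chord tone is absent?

Gb7(b9b13) = Gb, Bb, Db, Fb, Abb, Ebb. The voicing lacks the 9th (minor 9th), Abb.

Abb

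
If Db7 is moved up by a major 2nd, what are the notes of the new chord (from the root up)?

Db up a major 2nd → Eb. New chord: Eb dominant seventh.
- root: Eb
- major 3rd: G
- perfect 5th: Bb
- minor 7th: Db

Eb – G – Bb – Db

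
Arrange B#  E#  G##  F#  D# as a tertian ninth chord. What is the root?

E#

Stacking in thirds gives E# – G## – B# – D# – F#, so E# is the root — E# dominant seventh flat nine.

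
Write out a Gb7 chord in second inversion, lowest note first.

Gb7 = Gb–Bb–Db–Fb; second inversion → fifth (Db) lowest.

Db  Fb  Gb  Bb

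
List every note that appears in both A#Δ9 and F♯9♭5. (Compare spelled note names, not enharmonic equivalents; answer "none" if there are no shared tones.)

A♯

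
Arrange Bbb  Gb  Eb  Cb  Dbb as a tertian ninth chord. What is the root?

Cb

Stacking in thirds gives Cb – Eb – Gb – Bbb – Dbb, so Cb is the root — Cb dominant seventh flat nine.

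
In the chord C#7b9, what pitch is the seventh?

B

Root of C#7b9 = C#. The 7th is a minor 7th: C# up a minor 7th → B.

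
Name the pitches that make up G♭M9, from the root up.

Gb – Bb – Db – F – Ab

G♭M9: major ninth on Gb.
Root: Gb
Major 3rd (3rd): Bb
Perfect 5th (5th): Db
Major 7th (7th): F
Major 9th (9th): Ab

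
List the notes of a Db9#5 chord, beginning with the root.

D♭, F, A, C♭, E♭

Db9#5: dominant ninth sharp five on D♭.
D♭ — root
F — major 3rd
A — augmented 5th
C♭ — minor 7th
E♭ — major 9th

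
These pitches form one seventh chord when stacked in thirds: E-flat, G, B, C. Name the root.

Arranged so that each adjacent pair is a third by letter name: C – E-flat – G – B.
The bottom of that stack, C, is the root (this is C minor-major seventh).

C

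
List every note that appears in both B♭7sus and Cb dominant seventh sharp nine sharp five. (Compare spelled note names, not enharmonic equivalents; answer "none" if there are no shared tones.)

B♭7sus = Bb, Eb, F, Ab.
Cb dominant seventh sharp nine sharp five = Cb, Eb, G, Bbb, D.
Shared: Eb.

Eb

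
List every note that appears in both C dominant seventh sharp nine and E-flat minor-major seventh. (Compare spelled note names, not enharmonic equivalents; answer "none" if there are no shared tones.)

B♭

C dominant seventh sharp nine: C E G B♭ D♯
E-flat minor-major seventh: E♭ G♭ B♭ D
Common to both → B♭.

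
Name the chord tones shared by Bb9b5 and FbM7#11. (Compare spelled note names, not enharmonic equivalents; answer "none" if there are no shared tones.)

Bb9b5 = Bb, D, Fb, Ab, C.
FbM7#11 = Fb, Ab, Cb, Eb, Bb.
Shared: Bb, Fb, Ab.

Bb  Fb  Ab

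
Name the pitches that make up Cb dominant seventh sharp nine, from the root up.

Cb  Eb  Gb  Bbb  D

Cb dominant seventh sharp nine is a dominant seventh sharp nine built on Cb.
- root: Cb
- major 3rd: Eb
- perfect 5th: Gb
- minor 7th: Bbb
- augmented 9th: D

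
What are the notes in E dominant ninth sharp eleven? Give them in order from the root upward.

E dominant ninth sharp eleven: dominant ninth sharp eleven on E.
Root: E
Major 3rd (3rd): G♯
Perfect 5th (5th): B
Minor 7th (7th): D
Major 9th (9th): F♯
Augmented 11th (11th): A♯

E, G♯, B, D, F♯, A♯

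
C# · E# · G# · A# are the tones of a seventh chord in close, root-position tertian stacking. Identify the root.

Stacking in thirds gives A# – C# – E# – G#, so A# is the root — A# minor seventh.

A#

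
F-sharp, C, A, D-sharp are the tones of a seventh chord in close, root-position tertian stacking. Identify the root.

D-sharp

Arranged so that each adjacent pair is a third by letter name: D-sharp – F-sharp – A – C.
The bottom of that stack, D-sharp, is the root (this is D-sharp diminished seventh).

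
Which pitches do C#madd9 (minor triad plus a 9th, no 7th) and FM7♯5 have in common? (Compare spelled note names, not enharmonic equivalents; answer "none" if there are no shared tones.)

C♯, E

C#madd9 = C♯, E, G♯, D♯.
FM7♯5 = F, A, C♯, E.
Shared: C♯, E.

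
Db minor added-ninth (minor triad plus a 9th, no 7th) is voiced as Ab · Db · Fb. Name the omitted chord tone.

Eb

Db minor added-ninth = Db, Fb, Ab, Eb. The voicing lacks the 9th (major 9th), Eb.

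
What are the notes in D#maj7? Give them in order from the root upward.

D#maj7 is a major seventh built on D#.
Root: D#
Major 3rd (3rd): F##
Perfect 5th (5th): A#
Major 7th (7th): C##

D# F## A# C##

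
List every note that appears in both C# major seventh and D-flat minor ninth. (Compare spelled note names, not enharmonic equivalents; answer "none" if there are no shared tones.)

none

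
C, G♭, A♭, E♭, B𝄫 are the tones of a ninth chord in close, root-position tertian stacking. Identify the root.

Stacking in thirds gives A♭ – C – E♭ – G♭ – B𝄫, so A♭ is the root — A♭ dominant seventh flat nine.

A♭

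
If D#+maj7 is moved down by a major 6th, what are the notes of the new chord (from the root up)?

A major 6th down from D# is F#, so the new chord is F# augmented major seventh.
root → F#
3rd (major 3rd) → A#
5th (augmented 5th) → C##
7th (major 7th) → E#

F# – A# – C## – E#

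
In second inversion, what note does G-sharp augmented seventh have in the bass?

G-sharp augmented seventh = G♯–B♯–D𝄪–F♯. Second inversion → fifth in the bass = D𝄪.

D𝄪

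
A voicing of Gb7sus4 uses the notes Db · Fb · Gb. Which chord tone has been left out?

The full Gb7sus4 chord is Gb, Cb, Db, Fb.
Comparing with the voicing, the perfect 4th (4th) — Cb — is absent.

Cb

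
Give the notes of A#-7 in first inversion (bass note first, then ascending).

In root position, A#-7 is A♯–C♯–E♯–G♯.
First inversion puts the third (C♯) in the bass.

C♯ E♯ G♯ A♯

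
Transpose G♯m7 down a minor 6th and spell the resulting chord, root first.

B♯ D♯ F𝄪 A♯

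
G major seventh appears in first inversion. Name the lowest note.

G major seventh in root position is G–B–D–F-sharp.
First inversion places the third in the bass, which is B.

B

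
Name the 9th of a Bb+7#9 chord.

Root of Bb+7#9 = Bb. The 9th is an augmented 9th: Bb up an augmented 9th → C#.

C#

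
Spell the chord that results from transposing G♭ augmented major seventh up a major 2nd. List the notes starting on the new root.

A major 2nd up from G-flat is A-flat, so the new chord is A-flat augmented major seventh.
Root: A-flat
Major 3rd (3rd): C
Augmented 5th (5th): E
Major 7th (7th): G

A-flat, C, E, G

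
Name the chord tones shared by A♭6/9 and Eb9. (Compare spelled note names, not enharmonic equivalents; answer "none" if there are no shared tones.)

Eb – F – Bb

A♭6/9: Ab C Eb F Bb
Eb9: Eb G Bb Db F
Common to both → Eb, F, Bb.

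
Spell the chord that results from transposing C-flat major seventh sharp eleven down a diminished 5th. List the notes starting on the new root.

F  A  C  E  B

A diminished 5th down from C♭ is F, so the new chord is F major seventh sharp eleven.
root → F
3rd (major 3rd) → A
5th (perfect 5th) → C
7th (major 7th) → E
11th (augmented 11th) → B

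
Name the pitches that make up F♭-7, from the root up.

F♭-7 is a minor seventh built on Fb.
Fb — root
Abb — minor 3rd
Cb — perfect 5th
Ebb — minor 7th

Fb, Abb, Cb, Ebb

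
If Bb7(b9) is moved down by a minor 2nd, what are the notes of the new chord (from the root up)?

Bb down a minor 2nd → A. New chord: A dominant seventh flat nine.
- root: A
- major 3rd: C#
- perfect 5th: E
- minor 7th: G
- minor 9th: Bb

A, C#, E, G, Bb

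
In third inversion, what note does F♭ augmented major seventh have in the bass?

Eb

F♭ augmented major seventh in root position is Fb–Ab–C–Eb.
Third inversion places the seventh in the bass, which is Eb.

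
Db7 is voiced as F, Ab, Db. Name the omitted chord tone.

The full Db7 chord is Db, F, Ab, Cb.
Comparing with the voicing, the minor 7th (7th) — Cb — is absent.

Cb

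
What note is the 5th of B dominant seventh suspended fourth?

Root of B dominant seventh suspended fourth = B. The 5th is a perfect 5th: B up a perfect 5th → F-sharp.

F-sharp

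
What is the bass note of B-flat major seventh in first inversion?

D

B-flat major seventh in root position is B-flat–D–F–A.
First inversion places the third in the bass, which is D.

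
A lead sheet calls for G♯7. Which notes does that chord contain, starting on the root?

G# – B# – D# – F#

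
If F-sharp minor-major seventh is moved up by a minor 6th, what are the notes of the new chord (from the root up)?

D F A C-sharp

F-sharp up a minor 6th → D. New chord: D minor-major seventh.
root → D
3rd (minor 3rd) → F
5th (perfect 5th) → A
7th (major 7th) → C-sharp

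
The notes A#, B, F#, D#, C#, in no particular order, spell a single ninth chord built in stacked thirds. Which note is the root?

B

Stacking in thirds gives B – D# – F# – A# – C#, so B is the root — B major ninth.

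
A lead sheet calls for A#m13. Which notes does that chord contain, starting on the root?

A# C# E# G# B# D# F##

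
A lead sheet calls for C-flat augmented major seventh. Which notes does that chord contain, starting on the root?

C-flat  E-flat  G  B-flat

C-flat augmented major seventh is an augmented major seventh built on C-flat.
C-flat — root
E-flat — major 3rd
G — augmented 5th
B-flat — major 7th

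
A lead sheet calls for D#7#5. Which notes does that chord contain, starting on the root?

D#, F##, A##, C#

D#7#5 is an augmented seventh built on D#.
D# — root
F## — major 3rd
A## — augmented 5th
C# — minor 7th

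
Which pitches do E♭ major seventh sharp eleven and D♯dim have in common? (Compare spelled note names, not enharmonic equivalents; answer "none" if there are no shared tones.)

A

E♭ major seventh sharp eleven: Eb G Bb D A
D♯dim: D# F# A
Common to both → A.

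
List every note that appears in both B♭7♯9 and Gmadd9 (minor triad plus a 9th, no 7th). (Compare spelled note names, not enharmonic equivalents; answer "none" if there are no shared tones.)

B♭ D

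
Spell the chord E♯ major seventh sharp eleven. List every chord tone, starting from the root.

E#  G##  B#  D##  A##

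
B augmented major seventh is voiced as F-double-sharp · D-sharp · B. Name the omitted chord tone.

A-sharp

B augmented major seventh = B, D-sharp, F-double-sharp, A-sharp. The voicing lacks the 7th (major 7th), A-sharp.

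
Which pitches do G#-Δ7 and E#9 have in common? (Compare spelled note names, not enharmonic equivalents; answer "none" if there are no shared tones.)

G#-Δ7: G# B D# F##
E#9: E# G## B# D# F##
Common to both → D#, F##.

D# F##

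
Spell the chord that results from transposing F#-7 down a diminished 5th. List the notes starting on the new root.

B♯, D♯, F𝄪, A♯

Transposed root: F♯ → B♯ (diminished 5th down). So we spell B♯ minor seventh:
B♯ — root
D♯ — minor 3rd
F𝄪 — perfect 5th
A♯ — minor 7th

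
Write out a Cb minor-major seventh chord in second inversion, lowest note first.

G♭, B♭, C♭, E𝄫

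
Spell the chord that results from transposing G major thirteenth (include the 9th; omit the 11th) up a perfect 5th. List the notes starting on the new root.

D  F-sharp  A  C-sharp  E  B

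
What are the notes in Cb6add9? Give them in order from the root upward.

C♭, E♭, G♭, A♭, D♭

Root C♭, quality six-nine:
Root: C♭
Major 3rd (3rd): E♭
Perfect 5th (5th): G♭
Major 6th (6th): A♭
Major 9th (9th): D♭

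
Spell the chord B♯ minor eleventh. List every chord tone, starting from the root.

B♯ minor eleventh: minor eleventh on B♯.
root → B♯
3rd (minor 3rd) → D♯
5th (perfect 5th) → F𝄪
7th (minor 7th) → A♯
9th (major 9th) → C𝄪
11th (perfect 11th) → E♯

B♯, D♯, F𝄪, A♯, C𝄪, E♯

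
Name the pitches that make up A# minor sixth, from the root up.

A# minor sixth: minor sixth on A♯.
Root: A♯
Minor 3rd (3rd): C♯
Perfect 5th (5th): E♯
Major 6th (6th): F𝄪

A♯, C♯, E♯, F𝄪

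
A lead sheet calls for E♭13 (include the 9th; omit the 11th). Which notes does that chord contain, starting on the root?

Root Eb, quality dominant thirteenth:
- root: Eb
- major 3rd: G
- perfect 5th: Bb
- minor 7th: Db
- major 9th: F
- major 13th: C

Eb, G, Bb, Db, F, C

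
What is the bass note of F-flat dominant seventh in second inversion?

C-flat

F-flat dominant seventh in root position is F-flat–A-flat–C-flat–E-double-flat.
Second inversion places the fifth in the bass, which is C-flat.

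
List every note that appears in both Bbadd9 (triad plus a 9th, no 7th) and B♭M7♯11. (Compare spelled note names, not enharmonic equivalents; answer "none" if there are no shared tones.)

Bbadd9 = Bb, D, F, C.
B♭M7♯11 = Bb, D, F, A, E.
Shared: Bb, D, F.

Bb  D  F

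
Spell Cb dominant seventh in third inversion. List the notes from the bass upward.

Bbb – Cb – Eb – Gb

Cb dominant seventh = Cb–Eb–Gb–Bbb; third inversion → seventh (Bbb) lowest.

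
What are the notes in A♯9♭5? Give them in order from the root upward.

A#, C##, E, G#, B#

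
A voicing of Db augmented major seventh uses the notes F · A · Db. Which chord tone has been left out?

Db augmented major seventh = Db, F, A, C. The voicing lacks the 7th (major 7th), C.

C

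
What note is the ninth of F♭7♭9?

Gbb

F♭7♭9 is built on Fb; its 9th is a minor 9th above the root.
A second above F uses the letter G, and the minor 9th above Fb is Gbb.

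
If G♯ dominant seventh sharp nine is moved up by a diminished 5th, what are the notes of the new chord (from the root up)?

A diminished 5th up from G♯ is D, so the new chord is D dominant seventh sharp nine.
Root: D
Major 3rd (3rd): F♯
Perfect 5th (5th): A
Minor 7th (7th): C
Augmented 9th (9th): E♯

D F♯ A C E♯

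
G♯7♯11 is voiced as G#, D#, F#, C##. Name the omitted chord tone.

B#

The full G♯7♯11 chord is G#, B#, D#, F#, C##.
Comparing with the voicing, the major 3rd (3rd) — B# — is absent.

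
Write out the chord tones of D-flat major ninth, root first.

D-flat major ninth: major ninth on D-flat.
Root: D-flat
Major 3rd (3rd): F
Perfect 5th (5th): A-flat
Major 7th (7th): C
Major 9th (9th): E-flat

D-flat, F, A-flat, C, E-flat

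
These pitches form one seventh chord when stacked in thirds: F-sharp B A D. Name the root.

Arranged so that each adjacent pair is a third by letter name: B – D – F-sharp – A.
The bottom of that stack, B, is the root (this is B minor seventh).

B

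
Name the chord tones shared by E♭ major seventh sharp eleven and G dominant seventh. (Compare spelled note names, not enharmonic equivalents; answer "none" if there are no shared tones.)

G D

E♭ major seventh sharp eleven = E♭, G, B♭, D, A.
G dominant seventh = G, B, D, F.
Shared: G, D.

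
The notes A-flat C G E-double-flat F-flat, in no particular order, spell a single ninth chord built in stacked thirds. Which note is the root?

F-flat

Stacking in thirds gives F-flat – A-flat – C – E-double-flat – G, so F-flat is the root — F-flat dominant seventh sharp nine sharp five.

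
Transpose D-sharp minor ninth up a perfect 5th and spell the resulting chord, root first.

A-sharp C-sharp E-sharp G-sharp B-sharp

D-sharp up a perfect 5th → A-sharp. New chord: A-sharp minor ninth.
- root: A-sharp
- minor 3rd: C-sharp
- perfect 5th: E-sharp
- minor 7th: G-sharp
- major 9th: B-sharp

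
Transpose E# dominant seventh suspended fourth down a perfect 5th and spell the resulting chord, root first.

Transposed root: E-sharp → A-sharp (perfect 5th down). So we spell A-sharp dominant seventh suspended fourth:
root → A-sharp
4th (perfect 4th) → D-sharp
5th (perfect 5th) → E-sharp
7th (minor 7th) → G-sharp

A-sharp, D-sharp, E-sharp, G-sharp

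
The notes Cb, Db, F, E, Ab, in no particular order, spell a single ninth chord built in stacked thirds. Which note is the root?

Db

Arranged so that each adjacent pair is a third by letter name: Db – F – Ab – Cb – E.
The bottom of that stack, Db, is the root (this is Db dominant seventh sharp nine).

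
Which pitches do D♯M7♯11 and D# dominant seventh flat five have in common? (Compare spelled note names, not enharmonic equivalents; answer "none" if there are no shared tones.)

D♯M7♯11: D# F## A# C## G##
D# dominant seventh flat five: D# F## A C#
Common to both → D#, F##.

D# – F##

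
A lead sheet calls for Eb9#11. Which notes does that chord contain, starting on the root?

Root Eb, quality dominant ninth sharp eleven:
Eb — root
G — major 3rd
Bb — perfect 5th
Db — minor 7th
F — major 9th
A — augmented 11th

Eb, G, Bb, Db, F, A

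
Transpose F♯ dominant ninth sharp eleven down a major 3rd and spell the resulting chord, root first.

Transposed root: F-sharp → D (major 3rd down). So we spell D dominant ninth sharp eleven:
- root: D
- major 3rd: F-sharp
- perfect 5th: A
- minor 7th: C
- major 9th: E
- augmented 11th: G-sharp

D  F-sharp  A  C  E  G-sharp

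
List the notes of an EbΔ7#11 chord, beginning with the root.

Root E♭, quality major seventh sharp eleven:
- root: E♭
- major 3rd: G
- perfect 5th: B♭
- major 7th: D
- augmented 11th: A

E♭  G  B♭  D  A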